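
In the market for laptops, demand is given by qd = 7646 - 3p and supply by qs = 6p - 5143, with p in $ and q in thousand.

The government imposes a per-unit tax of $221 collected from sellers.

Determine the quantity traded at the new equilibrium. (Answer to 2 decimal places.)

2941.00

Original equilibrium: 7646 - 3p = 6p - 5143 gives 12789 = 9p, so p = 1421 and q = 3383.
Since sellers keep the price net of the tax, the effective supply curve becomes qs = 6p - 6469.
New equilibrium: 7646 - 3p = 6p - 6469 ⇒ 14115 = 9p ⇒ p = 4705/3 ≈ 1568.3333, q = 2941.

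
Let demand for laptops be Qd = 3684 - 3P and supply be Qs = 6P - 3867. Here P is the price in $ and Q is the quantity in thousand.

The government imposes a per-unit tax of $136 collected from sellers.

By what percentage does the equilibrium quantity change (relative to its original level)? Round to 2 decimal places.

-23.31

Solve the original market: 3684 - 3P = 6P - 3867, hence P = 839 and Q = 1167.
Since sellers keep the price net of the tax, the effective supply curve becomes Qs = 6P - 4683.
New equilibrium: 3684 - 3P = 6P - 4683 ⇒ 8367 = 9P ⇒ P = 2789/3 ≈ 929.6667, Q = 895.
%ΔQ = (895 − 1167) / 1167 × 100 = -23.31%.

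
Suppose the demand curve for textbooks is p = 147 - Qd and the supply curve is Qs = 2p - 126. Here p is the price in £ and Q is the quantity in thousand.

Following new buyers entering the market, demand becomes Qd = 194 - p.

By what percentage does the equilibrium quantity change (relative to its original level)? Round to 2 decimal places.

Initially, 147 - p = 2p - 126, so 273 = 3p and p = 91, Q = 56.
The shock moves the curves to Qd = 194 - p and Qs = 2p - 126.
Clearing the new market: 194 - p = 2p - 126, so p = 320/3 ≈ 106.6667 and Q = 262/3 ≈ 87.3333.
%ΔQ = (87.3333 − 56) / 56 × 100 = +55.95%.

+55.95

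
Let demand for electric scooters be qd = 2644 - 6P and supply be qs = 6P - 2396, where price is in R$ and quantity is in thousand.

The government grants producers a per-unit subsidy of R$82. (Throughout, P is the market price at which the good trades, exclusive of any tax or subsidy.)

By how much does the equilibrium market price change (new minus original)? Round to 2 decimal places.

-41.00

Original equilibrium: 2644 - 6P = 6P - 2396 gives 5040 = 12P, so P = 420 and q = 124.
Since sellers receive the price plus the subsidy, the effective supply curve becomes qs = 6P - 1904.
Equate the new curves: 2644 - 6P = 6P - 1904, giving 4548 = 12P, P = 379, q = 370.
ΔP = 379 − 420 = -41.00.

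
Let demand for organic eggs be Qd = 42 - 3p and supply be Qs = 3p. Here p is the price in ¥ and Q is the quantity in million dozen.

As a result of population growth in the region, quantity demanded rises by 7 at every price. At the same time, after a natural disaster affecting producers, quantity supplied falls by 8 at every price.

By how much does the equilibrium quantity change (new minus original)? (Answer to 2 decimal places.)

-0.50

Before the shock: 42 - 3p = 3p ⇒ 42 = 6p ⇒ p = 7, Q = 21.
With the change applied: demand Qd = 49 - 3p, supply Qs = 3p - 8.
Setting them equal: 49 - 3p = 3p - 8 → 57 = 6p, so p = 9.5 and Q = 20.5.
ΔQ = 20.5 − 21 = -0.50.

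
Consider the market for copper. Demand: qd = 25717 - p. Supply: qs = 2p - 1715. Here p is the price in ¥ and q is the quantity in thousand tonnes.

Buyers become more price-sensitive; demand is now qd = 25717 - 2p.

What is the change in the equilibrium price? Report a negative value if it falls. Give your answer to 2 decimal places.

Solve the original market: 25717 - p = 2p - 1715, hence p = 9144 and q = 16573.
With the change applied: demand qd = 25717 - 2p, supply qs = 2p - 1715.
New equilibrium: 25717 - 2p = 2p - 1715 ⇒ 27432 = 4p ⇒ p = 6858, q = 12001.
Δp = 6858 − 9144 = -2286.00.

-2286.00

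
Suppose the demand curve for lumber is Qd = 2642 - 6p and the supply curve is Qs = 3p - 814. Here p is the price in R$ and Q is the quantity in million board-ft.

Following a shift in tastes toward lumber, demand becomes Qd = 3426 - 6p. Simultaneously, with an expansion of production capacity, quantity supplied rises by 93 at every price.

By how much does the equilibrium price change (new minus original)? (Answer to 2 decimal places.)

+76.78

Original equilibrium: 2642 - 6p = 3p - 814 gives 3456 = 9p, so p = 384 and Q = 338.
The new curves are Qd = 3426 - 6p (demand) and Qs = 3p - 721 (supply).
Equate the new curves: 3426 - 6p = 3p - 721, giving 4147 = 9p, p = 4147/9 ≈ 460.7778, Q = 1984/3 ≈ 661.3333.
Δp = 460.7778 − 384 = +76.78.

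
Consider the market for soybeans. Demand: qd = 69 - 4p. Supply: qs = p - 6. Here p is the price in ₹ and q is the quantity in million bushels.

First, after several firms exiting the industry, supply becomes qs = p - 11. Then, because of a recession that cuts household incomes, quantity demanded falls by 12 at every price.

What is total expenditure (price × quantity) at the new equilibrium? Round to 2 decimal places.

Before the shock: 69 - 4p = p - 6 ⇒ 75 = 5p ⇒ p = 15, q = 9.
With the change applied: demand qd = 57 - 4p, supply qs = p - 11.
Clearing the new market: 57 - 4p = p - 11, so p = 13.6 and q = 2.6.
New expenditure = 13.6 × 2.6 = 35.36.

35.36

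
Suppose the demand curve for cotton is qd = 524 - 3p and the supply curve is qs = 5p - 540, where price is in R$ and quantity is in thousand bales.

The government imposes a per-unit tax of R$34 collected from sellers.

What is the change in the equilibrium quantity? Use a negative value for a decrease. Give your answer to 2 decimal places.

-63.75

Original equilibrium: 524 - 3p = 5p - 540 gives 1064 = 8p, so p = 133 and q = 125.
Since sellers keep the price net of the tax, the effective supply curve becomes qs = 5p - 710.
Clearing the new market: 524 - 3p = 5p - 710, so p = 154.25 and q = 61.25.
Δq = 61.25 − 125 = -63.75.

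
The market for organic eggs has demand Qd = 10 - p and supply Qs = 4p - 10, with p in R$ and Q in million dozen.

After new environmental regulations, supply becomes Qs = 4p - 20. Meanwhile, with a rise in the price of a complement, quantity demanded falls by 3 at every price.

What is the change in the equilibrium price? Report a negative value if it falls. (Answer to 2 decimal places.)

+1.40

Original equilibrium: 10 - p = 4p - 10 gives 20 = 5p, so p = 4 and Q = 6.
The shock moves the curves to Qd = 7 - p and Qs = 4p - 20.
Clearing the new market: 7 - p = 4p - 20, so p = 5.4 and Q = 1.6.
Δp = 5.4 − 4 = +1.40.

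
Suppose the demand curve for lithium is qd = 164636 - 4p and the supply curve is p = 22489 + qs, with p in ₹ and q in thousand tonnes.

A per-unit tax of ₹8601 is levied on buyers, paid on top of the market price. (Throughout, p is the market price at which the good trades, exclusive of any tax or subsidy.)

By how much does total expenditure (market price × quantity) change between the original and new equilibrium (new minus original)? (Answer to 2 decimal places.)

Solve the original market: 164636 - 4p = p - 22489, hence p = 37425 and q = 14936.
Since buyers pay the price plus the tax, the effective demand curve becomes qd = 130232 - 4p.
Equate the new curves: 130232 - 4p = p - 22489, giving 152721 = 5p, p = 30544.2, q = 8055.2.
Expenditure moves from 37425×14936 = 558979800 to 30544.2×8055.2 = 246039639.84; change = -312940160.16.

-312940160.16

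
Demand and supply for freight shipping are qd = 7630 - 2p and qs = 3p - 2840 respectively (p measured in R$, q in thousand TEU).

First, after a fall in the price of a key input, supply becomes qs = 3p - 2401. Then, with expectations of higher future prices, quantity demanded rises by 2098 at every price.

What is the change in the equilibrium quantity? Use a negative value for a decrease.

+1434.4

Solve the original market: 7630 - 2p = 3p - 2840, hence p = 2094 and q = 3442.
The new curves are qd = 9728 - 2p (demand) and qs = 3p - 2401 (supply).
Clearing the new market: 9728 - 2p = 3p - 2401, so p = 2425.8 and q = 4876.4.
Δq = 4876.4 − 3442 = +1434.4.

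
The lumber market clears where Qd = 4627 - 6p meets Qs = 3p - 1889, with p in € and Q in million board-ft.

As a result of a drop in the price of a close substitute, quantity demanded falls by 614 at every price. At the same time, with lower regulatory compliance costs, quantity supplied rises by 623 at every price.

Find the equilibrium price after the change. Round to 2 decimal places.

Original equilibrium: 4627 - 6p = 3p - 1889 gives 6516 = 9p, so p = 724 and Q = 283.
With the change applied: demand Qd = 4013 - 6p, supply Qs = 3p - 1266.
Equate the new curves: 4013 - 6p = 3p - 1266, giving 5279 = 9p, p = 5279/9 ≈ 586.5556, Q = 1481/3 ≈ 493.6667.

586.56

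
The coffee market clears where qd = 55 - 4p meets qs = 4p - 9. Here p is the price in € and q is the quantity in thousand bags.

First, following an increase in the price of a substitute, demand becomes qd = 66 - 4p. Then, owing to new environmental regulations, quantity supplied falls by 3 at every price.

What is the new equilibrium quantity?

Initially, 55 - 4p = 4p - 9, so 64 = 8p and p = 8, q = 23.
The shock moves the curves to qd = 66 - 4p and qs = 4p - 12.
New equilibrium: 66 - 4p = 4p - 12 ⇒ 78 = 8p ⇒ p = 9.75, q = 27.

27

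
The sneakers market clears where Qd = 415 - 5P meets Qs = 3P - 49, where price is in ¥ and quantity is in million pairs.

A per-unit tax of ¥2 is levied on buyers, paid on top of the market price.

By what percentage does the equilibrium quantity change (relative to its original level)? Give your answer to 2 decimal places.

-3.00

Original equilibrium: 415 - 5P = 3P - 49 gives 464 = 8P, so P = 58 and Q = 125.
Since buyers pay the price plus the tax, the effective demand curve becomes Qd = 405 - 5P.
Clearing the new market: 405 - 5P = 3P - 49, so P = 56.75 and Q = 121.25.
%ΔQ = (121.25 − 125) / 125 × 100 = -3.00%.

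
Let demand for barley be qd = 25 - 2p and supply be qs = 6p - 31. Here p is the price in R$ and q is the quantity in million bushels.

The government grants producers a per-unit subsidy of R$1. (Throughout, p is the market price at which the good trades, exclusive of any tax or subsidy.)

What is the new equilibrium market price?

Initially, 25 - 2p = 6p - 31, so 56 = 8p and p = 7, q = 11.
Since sellers receive the price plus the subsidy, the effective supply curve becomes qs = 6p - 25.
Equate the new curves: 25 - 2p = 6p - 25, giving 50 = 8p, p = 6.25, q = 12.5.

6.25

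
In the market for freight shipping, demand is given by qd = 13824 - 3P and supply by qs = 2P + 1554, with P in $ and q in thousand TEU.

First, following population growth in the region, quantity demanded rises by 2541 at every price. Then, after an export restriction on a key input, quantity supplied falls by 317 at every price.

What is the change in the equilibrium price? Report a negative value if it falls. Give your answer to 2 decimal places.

Initially, 13824 - 3P = 2P + 1554, so 12270 = 5P and P = 2454, q = 6462.
The new curves are qd = 16365 - 3P (demand) and qs = 2P + 1237 (supply).
Clearing the new market: 16365 - 3P = 2P + 1237, so P = 3025.6 and q = 7288.2.
ΔP = 3025.6 − 2454 = +571.60.

+571.60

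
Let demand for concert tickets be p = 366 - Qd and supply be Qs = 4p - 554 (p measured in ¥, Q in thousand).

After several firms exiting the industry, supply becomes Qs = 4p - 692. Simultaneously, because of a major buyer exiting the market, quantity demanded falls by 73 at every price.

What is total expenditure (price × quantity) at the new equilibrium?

18912

Solve the original market: 366 - p = 4p - 554, hence p = 184 and Q = 182.
After the shift, demand is Qd = 293 - p and supply is Qs = 4p - 692.
Equate the new curves: 293 - p = 4p - 692, giving 985 = 5p, p = 197, Q = 96.
New expenditure = 197 × 96 = 18912.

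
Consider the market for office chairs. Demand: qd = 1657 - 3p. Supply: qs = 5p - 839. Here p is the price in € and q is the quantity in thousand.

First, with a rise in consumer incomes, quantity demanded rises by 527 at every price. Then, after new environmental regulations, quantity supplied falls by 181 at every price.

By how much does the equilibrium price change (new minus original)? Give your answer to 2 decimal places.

Solve the original market: 1657 - 3p = 5p - 839, hence p = 312 and q = 721.
After the shift, demand is qd = 2184 - 3p and supply is qs = 5p - 1020.
Equate the new curves: 2184 - 3p = 5p - 1020, giving 3204 = 8p, p = 400.5, q = 982.5.
Δp = 400.5 − 312 = +88.50.

+88.50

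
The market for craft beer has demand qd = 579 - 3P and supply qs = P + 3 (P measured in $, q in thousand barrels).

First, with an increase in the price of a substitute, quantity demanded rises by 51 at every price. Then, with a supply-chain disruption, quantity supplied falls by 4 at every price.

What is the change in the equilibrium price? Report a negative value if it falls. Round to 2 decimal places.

+13.75

Initially, 579 - 3P = P + 3, so 576 = 4P and P = 144, q = 147.
With the change applied: demand qd = 630 - 3P, supply qs = P - 1.
Clearing the new market: 630 - 3P = P - 1, so P = 157.75 and q = 156.75.
ΔP = 157.75 − 144 = +13.75.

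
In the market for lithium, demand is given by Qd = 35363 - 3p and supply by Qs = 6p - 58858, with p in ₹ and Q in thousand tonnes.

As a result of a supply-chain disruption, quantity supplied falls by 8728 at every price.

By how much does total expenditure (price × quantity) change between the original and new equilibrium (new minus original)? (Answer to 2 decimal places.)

-29442776.59

Solve the original market: 35363 - 3p = 6p - 58858, hence p = 10469 and Q = 3956.
With the change applied: demand Qd = 35363 - 3p, supply Qs = 6p - 67586.
Setting them equal: 35363 - 3p = 6p - 67586 → 102949 = 9p, so p = 102949/9 ≈ 11438.7778 and Q = 3140/3 ≈ 1046.6667.
Expenditure moves from 10469×3956 = 41415364 to 11438.7778×1046.6667 = 11972587.4074; change = -29442776.59.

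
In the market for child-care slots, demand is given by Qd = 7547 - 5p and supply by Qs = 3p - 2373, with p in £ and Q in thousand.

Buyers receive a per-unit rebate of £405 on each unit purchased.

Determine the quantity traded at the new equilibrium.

Before the shock: 7547 - 5p = 3p - 2373 ⇒ 9920 = 8p ⇒ p = 1240, Q = 1347.
Since buyers' out-of-pocket price is the market price minus the rebate, the effective demand curve becomes Qd = 9572 - 5p.
Equate the new curves: 9572 - 5p = 3p - 2373, giving 11945 = 8p, p = 1493.125, Q = 2106.375.

2106.375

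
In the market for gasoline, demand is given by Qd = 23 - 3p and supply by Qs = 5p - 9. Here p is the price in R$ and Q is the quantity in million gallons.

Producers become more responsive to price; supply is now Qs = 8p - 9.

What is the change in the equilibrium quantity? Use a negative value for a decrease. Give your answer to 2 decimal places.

Before the shock: 23 - 3p = 5p - 9 ⇒ 32 = 8p ⇒ p = 4, Q = 11.
The shock moves the curves to Qd = 23 - 3p and Qs = 8p - 9.
Equate the new curves: 23 - 3p = 8p - 9, giving 32 = 11p, p = 32/11 ≈ 2.9091, Q = 157/11 ≈ 14.2727.
ΔQ = 14.2727 − 11 = +3.27.

+3.27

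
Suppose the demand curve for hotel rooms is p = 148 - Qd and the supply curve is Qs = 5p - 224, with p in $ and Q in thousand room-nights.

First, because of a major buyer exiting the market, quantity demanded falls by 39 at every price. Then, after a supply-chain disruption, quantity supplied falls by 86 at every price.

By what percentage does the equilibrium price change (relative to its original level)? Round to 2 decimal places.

Original equilibrium: 148 - p = 5p - 224 gives 372 = 6p, so p = 62 and Q = 86.
After the shift, demand is Qd = 109 - p and supply is Qs = 5p - 310.
Clearing the new market: 109 - p = 5p - 310, so p = 419/6 ≈ 69.8333 and Q = 235/6 ≈ 39.1667.
%Δp = (69.8333 − 62) / 62 × 100 = +12.63%.

+12.63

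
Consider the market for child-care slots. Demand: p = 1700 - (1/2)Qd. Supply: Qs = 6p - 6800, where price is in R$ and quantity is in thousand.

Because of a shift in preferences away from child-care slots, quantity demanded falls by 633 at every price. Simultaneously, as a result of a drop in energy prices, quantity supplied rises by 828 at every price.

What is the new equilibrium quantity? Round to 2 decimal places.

582.25

Initially, 3400 - 2p = 6p - 6800, so 10200 = 8p and p = 1275, Q = 850.
The new curves are Qd = 2767 - 2p (demand) and Qs = 6p - 5972 (supply).
Equate the new curves: 2767 - 2p = 6p - 5972, giving 8739 = 8p, p = 1092.375, Q = 582.25.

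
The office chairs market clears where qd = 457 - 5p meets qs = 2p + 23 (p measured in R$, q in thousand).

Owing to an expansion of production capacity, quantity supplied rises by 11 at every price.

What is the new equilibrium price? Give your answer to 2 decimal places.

60.43

Solve the original market: 457 - 5p = 2p + 23, hence p = 62 and q = 147.
The new curves are qd = 457 - 5p (demand) and qs = 2p + 34 (supply).
Setting them equal: 457 - 5p = 2p + 34 → 423 = 7p, so p = 423/7 ≈ 60.4286 and q = 1084/7 ≈ 154.8571.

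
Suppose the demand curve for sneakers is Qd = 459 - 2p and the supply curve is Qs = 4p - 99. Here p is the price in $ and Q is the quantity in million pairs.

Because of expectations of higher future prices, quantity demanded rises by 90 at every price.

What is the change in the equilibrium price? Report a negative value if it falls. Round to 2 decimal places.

Original equilibrium: 459 - 2p = 4p - 99 gives 558 = 6p, so p = 93 and Q = 273.
With the change applied: demand Qd = 549 - 2p, supply Qs = 4p - 99.
Clearing the new market: 549 - 2p = 4p - 99, so p = 108 and Q = 333.
Δp = 108 − 93 = +15.00.

+15.00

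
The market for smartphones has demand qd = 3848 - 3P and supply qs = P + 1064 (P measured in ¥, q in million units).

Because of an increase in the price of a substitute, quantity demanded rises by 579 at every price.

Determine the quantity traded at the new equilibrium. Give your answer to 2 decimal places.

1904.75

Initially, 3848 - 3P = P + 1064, so 2784 = 4P and P = 696, q = 1760.
The new curves are qd = 4427 - 3P (demand) and qs = P + 1064 (supply).
New equilibrium: 4427 - 3P = P + 1064 ⇒ 3363 = 4P ⇒ P = 840.75, q = 1904.75.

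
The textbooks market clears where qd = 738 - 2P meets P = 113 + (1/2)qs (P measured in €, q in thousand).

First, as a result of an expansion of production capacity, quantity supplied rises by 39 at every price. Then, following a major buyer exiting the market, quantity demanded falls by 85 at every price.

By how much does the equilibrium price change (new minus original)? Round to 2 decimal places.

-31.00

Solve the original market: 738 - 2P = 2P - 226, hence P = 241 and q = 256.
With the change applied: demand qd = 653 - 2P, supply qs = 2P - 187.
Setting them equal: 653 - 2P = 2P - 187 → 840 = 4P, so P = 210 and q = 233.
ΔP = 210 − 241 = -31.00.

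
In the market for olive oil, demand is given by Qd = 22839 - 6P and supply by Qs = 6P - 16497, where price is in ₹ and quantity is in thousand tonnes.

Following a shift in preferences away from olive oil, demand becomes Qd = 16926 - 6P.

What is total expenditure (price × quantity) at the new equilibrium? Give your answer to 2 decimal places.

Original equilibrium: 22839 - 6P = 6P - 16497 gives 39336 = 12P, so P = 3278 and Q = 3171.
The shock moves the curves to Qd = 16926 - 6P and Qs = 6P - 16497.
Equate the new curves: 16926 - 6P = 6P - 16497, giving 33423 = 12P, P = 2785.25, Q = 214.5.
New expenditure = 2785.25 × 214.5 = 597436.13.

597436.13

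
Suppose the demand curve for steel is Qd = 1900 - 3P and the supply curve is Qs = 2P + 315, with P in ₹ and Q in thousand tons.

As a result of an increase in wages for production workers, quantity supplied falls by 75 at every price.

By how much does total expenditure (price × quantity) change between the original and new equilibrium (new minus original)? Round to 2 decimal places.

Initially, 1900 - 3P = 2P + 315, so 1585 = 5P and P = 317, Q = 949.
With the change applied: demand Qd = 1900 - 3P, supply Qs = 2P + 240.
New equilibrium: 1900 - 3P = 2P + 240 ⇒ 1660 = 5P ⇒ P = 332, Q = 904.
Expenditure moves from 317×949 = 300833 to 332×904 = 300128; change = -705.00.

-705.00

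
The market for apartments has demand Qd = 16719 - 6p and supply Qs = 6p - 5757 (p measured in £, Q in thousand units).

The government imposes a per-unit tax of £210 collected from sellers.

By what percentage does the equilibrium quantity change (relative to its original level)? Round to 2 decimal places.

Original equilibrium: 16719 - 6p = 6p - 5757 gives 22476 = 12p, so p = 1873 and Q = 5481.
Since sellers keep the price net of the tax, the effective supply curve becomes Qs = 6p - 7017.
Clearing the new market: 16719 - 6p = 6p - 7017, so p = 1978 and Q = 4851.
%ΔQ = (4851 − 5481) / 5481 × 100 = -11.49%.

-11.49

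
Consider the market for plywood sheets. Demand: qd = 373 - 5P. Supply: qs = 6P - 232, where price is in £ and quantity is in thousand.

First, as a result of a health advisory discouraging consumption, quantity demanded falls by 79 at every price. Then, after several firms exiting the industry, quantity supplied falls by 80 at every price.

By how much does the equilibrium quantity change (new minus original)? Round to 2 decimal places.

Original equilibrium: 373 - 5P = 6P - 232 gives 605 = 11P, so P = 55 and q = 98.
After the shift, demand is qd = 294 - 5P and supply is qs = 6P - 312.
Clearing the new market: 294 - 5P = 6P - 312, so P = 606/11 ≈ 55.0909 and q = 204/11 ≈ 18.5455.
Δq = 18.5455 − 98 = -79.45.

-79.45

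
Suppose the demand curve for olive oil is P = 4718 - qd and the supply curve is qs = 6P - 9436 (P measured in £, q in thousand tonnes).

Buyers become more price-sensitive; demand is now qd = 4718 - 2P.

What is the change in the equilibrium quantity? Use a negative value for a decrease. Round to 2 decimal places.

Initially, 4718 - P = 6P - 9436, so 14154 = 7P and P = 2022, q = 2696.
The new curves are qd = 4718 - 2P (demand) and qs = 6P - 9436 (supply).
Setting them equal: 4718 - 2P = 6P - 9436 → 14154 = 8P, so P = 1769.25 and q = 1179.5.
Δq = 1179.5 − 2696 = -1516.50.

-1516.50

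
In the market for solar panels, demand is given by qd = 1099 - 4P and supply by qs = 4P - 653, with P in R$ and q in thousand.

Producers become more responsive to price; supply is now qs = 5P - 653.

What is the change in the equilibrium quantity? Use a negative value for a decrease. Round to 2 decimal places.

+97.33

Initially, 1099 - 4P = 4P - 653, so 1752 = 8P and P = 219, q = 223.
With the change applied: demand qd = 1099 - 4P, supply qs = 5P - 653.
Equate the new curves: 1099 - 4P = 5P - 653, giving 1752 = 9P, P = 584/3 ≈ 194.6667, q = 961/3 ≈ 320.3333.
Δq = 320.3333 − 223 = +97.33.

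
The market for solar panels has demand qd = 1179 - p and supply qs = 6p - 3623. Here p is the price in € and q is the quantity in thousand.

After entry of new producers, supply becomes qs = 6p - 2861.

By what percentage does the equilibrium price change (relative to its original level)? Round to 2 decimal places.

-15.87

Before the shock: 1179 - p = 6p - 3623 ⇒ 4802 = 7p ⇒ p = 686, q = 493.
With the change applied: demand qd = 1179 - p, supply qs = 6p - 2861.
Equate the new curves: 1179 - p = 6p - 2861, giving 4040 = 7p, p = 4040/7 ≈ 577.1429, q = 4213/7 ≈ 601.8571.
%Δp = (577.1429 − 686) / 686 × 100 = -15.87%.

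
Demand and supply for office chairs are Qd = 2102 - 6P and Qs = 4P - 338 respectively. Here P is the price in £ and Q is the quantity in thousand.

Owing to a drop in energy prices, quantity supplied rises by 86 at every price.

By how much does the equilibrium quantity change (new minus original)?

+51.6

Initially, 2102 - 6P = 4P - 338, so 2440 = 10P and P = 244, Q = 638.
With the change applied: demand Qd = 2102 - 6P, supply Qs = 4P - 252.
Setting them equal: 2102 - 6P = 4P - 252 → 2354 = 10P, so P = 235.4 and Q = 689.6.
ΔQ = 689.6 − 638 = +51.6.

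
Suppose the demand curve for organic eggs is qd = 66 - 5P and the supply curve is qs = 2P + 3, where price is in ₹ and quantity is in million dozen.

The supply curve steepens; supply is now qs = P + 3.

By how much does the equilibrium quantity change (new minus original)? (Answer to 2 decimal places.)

-7.50

Before the shock: 66 - 5P = 2P + 3 ⇒ 63 = 7P ⇒ P = 9, q = 21.
With the change applied: demand qd = 66 - 5P, supply qs = P + 3.
Equate the new curves: 66 - 5P = P + 3, giving 63 = 6P, P = 10.5, q = 13.5.
Δq = 13.5 − 21 = -7.50.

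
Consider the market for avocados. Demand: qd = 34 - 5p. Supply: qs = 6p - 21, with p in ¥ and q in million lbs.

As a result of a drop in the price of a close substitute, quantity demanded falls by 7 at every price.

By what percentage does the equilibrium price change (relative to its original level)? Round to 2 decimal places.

Original equilibrium: 34 - 5p = 6p - 21 gives 55 = 11p, so p = 5 and q = 9.
The shock moves the curves to qd = 27 - 5p and qs = 6p - 21.
New equilibrium: 27 - 5p = 6p - 21 ⇒ 48 = 11p ⇒ p = 48/11 ≈ 4.3636, q = 57/11 ≈ 5.1818.
%Δp = (4.3636 − 5) / 5 × 100 = -12.73%.

-12.73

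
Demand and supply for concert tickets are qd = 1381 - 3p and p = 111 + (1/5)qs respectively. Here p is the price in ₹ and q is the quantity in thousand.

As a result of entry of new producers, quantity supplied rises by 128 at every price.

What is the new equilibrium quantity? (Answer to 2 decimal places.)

Solve the original market: 1381 - 3p = 5p - 555, hence p = 242 and q = 655.
The new curves are qd = 1381 - 3p (demand) and qs = 5p - 427 (supply).
Equate the new curves: 1381 - 3p = 5p - 427, giving 1808 = 8p, p = 226, q = 703.

703.00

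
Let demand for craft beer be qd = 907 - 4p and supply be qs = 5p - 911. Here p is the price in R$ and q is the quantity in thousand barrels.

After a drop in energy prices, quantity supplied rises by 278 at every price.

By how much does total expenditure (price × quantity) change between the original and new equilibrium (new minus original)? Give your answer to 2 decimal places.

+18083.73

Initially, 907 - 4p = 5p - 911, so 1818 = 9p and p = 202, q = 99.
After the shift, demand is qd = 907 - 4p and supply is qs = 5p - 633.
Equate the new curves: 907 - 4p = 5p - 633, giving 1540 = 9p, p = 1540/9 ≈ 171.1111, q = 2003/9 ≈ 222.5556.
Expenditure moves from 202×99 = 19998 to 171.1111×222.5556 = 38081.7284; change = +18083.73.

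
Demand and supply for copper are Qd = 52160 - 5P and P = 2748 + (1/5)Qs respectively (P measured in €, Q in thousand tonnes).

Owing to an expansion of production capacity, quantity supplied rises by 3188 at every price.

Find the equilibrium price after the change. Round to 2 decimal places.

Original equilibrium: 52160 - 5P = 5P - 13740 gives 65900 = 10P, so P = 6590 and Q = 19210.
The new curves are Qd = 52160 - 5P (demand) and Qs = 5P - 10552 (supply).
Setting them equal: 52160 - 5P = 5P - 10552 → 62712 = 10P, so P = 6271.2 and Q = 20804.

6271.20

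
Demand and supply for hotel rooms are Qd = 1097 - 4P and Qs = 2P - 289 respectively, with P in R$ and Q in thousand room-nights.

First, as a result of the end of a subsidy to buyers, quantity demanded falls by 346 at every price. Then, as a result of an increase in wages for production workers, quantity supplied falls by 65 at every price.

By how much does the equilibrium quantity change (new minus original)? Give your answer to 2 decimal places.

Initially, 1097 - 4P = 2P - 289, so 1386 = 6P and P = 231, Q = 173.
With the change applied: demand Qd = 751 - 4P, supply Qs = 2P - 354.
Clearing the new market: 751 - 4P = 2P - 354, so P = 1105/6 ≈ 184.1667 and Q = 43/3 ≈ 14.3333.
ΔQ = 14.3333 − 173 = -158.67.

-158.67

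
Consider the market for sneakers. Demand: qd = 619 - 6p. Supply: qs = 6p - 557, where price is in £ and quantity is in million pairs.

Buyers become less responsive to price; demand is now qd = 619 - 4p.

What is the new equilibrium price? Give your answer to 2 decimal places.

117.60

Solve the original market: 619 - 6p = 6p - 557, hence p = 98 and q = 31.
With the change applied: demand qd = 619 - 4p, supply qs = 6p - 557.
Clearing the new market: 619 - 4p = 6p - 557, so p = 117.6 and q = 148.6.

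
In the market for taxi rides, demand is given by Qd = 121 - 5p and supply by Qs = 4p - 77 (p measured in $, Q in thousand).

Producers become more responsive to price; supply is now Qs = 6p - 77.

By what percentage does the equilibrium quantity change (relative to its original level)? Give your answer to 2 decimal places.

Before the shock: 121 - 5p = 4p - 77 ⇒ 198 = 9p ⇒ p = 22, Q = 11.
With the change applied: demand Qd = 121 - 5p, supply Qs = 6p - 77.
Setting them equal: 121 - 5p = 6p - 77 → 198 = 11p, so p = 18 and Q = 31.
%ΔQ = (31 − 11) / 11 × 100 = +181.82%.

+181.82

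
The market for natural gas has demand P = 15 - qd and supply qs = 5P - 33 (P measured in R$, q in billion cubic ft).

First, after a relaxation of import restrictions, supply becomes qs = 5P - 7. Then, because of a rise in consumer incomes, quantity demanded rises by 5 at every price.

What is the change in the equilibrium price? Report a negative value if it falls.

-3.5

Original equilibrium: 15 - P = 5P - 33 gives 48 = 6P, so P = 8 and q = 7.
After the shift, demand is qd = 20 - P and supply is qs = 5P - 7.
New equilibrium: 20 - P = 5P - 7 ⇒ 27 = 6P ⇒ P = 4.5, q = 15.5.
ΔP = 4.5 − 8 = -3.5.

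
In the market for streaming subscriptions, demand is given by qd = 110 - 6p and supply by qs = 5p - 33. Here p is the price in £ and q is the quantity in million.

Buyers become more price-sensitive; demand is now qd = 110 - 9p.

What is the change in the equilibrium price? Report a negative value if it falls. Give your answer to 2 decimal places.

Initially, 110 - 6p = 5p - 33, so 143 = 11p and p = 13, q = 32.
The new curves are qd = 110 - 9p (demand) and qs = 5p - 33 (supply).
New equilibrium: 110 - 9p = 5p - 33 ⇒ 143 = 14p ⇒ p = 143/14 ≈ 10.2143, q = 253/14 ≈ 18.0714.
Δp = 10.2143 − 13 = -2.79.

-2.79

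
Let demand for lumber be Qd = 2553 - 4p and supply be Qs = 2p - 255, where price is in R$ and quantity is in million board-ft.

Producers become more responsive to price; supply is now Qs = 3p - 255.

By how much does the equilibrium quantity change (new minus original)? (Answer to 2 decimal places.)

+267.43

Original equilibrium: 2553 - 4p = 2p - 255 gives 2808 = 6p, so p = 468 and Q = 681.
The shock moves the curves to Qd = 2553 - 4p and Qs = 3p - 255.
Clearing the new market: 2553 - 4p = 3p - 255, so p = 2808/7 ≈ 401.1429 and Q = 6639/7 ≈ 948.4286.
ΔQ = 948.4286 − 681 = +267.43.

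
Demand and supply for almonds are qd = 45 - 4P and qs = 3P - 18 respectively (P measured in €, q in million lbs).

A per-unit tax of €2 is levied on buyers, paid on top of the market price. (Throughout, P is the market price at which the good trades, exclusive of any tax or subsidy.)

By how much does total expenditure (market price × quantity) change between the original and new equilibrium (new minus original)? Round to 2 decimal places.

-37.22

Before the shock: 45 - 4P = 3P - 18 ⇒ 63 = 7P ⇒ P = 9, q = 9.
Since buyers pay the price plus the tax, the effective demand curve becomes qd = 37 - 4P.
Setting them equal: 37 - 4P = 3P - 18 → 55 = 7P, so P = 55/7 ≈ 7.8571 and q = 39/7 ≈ 5.5714.
Expenditure moves from 9×9 = 81 to 7.8571×5.5714 = 43.7755; change = -37.22.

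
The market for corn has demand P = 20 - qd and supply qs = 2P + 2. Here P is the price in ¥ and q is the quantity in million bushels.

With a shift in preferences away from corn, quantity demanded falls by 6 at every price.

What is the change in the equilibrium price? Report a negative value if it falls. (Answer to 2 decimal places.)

Initially, 20 - P = 2P + 2, so 18 = 3P and P = 6, q = 14.
The shock moves the curves to qd = 14 - P and qs = 2P + 2.
Clearing the new market: 14 - P = 2P + 2, so P = 4 and q = 10.
ΔP = 4 − 6 = -2.00.

-2.00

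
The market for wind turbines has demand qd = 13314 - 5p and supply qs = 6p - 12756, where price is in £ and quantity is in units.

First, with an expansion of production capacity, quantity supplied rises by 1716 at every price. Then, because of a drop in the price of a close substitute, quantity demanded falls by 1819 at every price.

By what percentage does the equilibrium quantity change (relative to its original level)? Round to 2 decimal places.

-14.49

Solve the original market: 13314 - 5p = 6p - 12756, hence p = 2370 and q = 1464.
After the shift, demand is qd = 11495 - 5p and supply is qs = 6p - 11040.
Setting them equal: 11495 - 5p = 6p - 11040 → 22535 = 11p, so p = 22535/11 ≈ 2048.6364 and q = 13770/11 ≈ 1251.8182.
%Δq = (1251.8182 − 1464) / 1464 × 100 = -14.49%.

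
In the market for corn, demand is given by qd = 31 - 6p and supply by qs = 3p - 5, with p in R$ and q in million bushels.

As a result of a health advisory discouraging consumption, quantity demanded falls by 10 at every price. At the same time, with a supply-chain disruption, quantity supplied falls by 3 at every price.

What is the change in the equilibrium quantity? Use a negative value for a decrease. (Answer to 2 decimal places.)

Solve the original market: 31 - 6p = 3p - 5, hence p = 4 and q = 7.
With the change applied: demand qd = 21 - 6p, supply qs = 3p - 8.
Clearing the new market: 21 - 6p = 3p - 8, so p = 29/9 ≈ 3.2222 and q = 5/3 ≈ 1.6667.
Δq = 1.6667 − 7 = -5.33.

-5.33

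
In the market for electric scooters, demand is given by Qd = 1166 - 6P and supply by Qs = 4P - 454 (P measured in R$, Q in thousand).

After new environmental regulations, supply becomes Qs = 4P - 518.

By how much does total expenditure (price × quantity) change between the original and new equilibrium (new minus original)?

-5224.96

Solve the original market: 1166 - 6P = 4P - 454, hence P = 162 and Q = 194.
With the change applied: demand Qd = 1166 - 6P, supply Qs = 4P - 518.
Equate the new curves: 1166 - 6P = 4P - 518, giving 1684 = 10P, P = 168.4, Q = 155.6.
Expenditure moves from 162×194 = 31428 to 168.4×155.6 = 26203.04; change = -5224.96.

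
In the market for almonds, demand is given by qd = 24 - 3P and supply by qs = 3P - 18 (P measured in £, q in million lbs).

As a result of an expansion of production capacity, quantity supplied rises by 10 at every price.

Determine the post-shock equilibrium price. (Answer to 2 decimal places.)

Solve the original market: 24 - 3P = 3P - 18, hence P = 7 and q = 3.
After the shift, demand is qd = 24 - 3P and supply is qs = 3P - 8.
Equate the new curves: 24 - 3P = 3P - 8, giving 32 = 6P, P = 16/3 ≈ 5.3333, q = 8.

5.33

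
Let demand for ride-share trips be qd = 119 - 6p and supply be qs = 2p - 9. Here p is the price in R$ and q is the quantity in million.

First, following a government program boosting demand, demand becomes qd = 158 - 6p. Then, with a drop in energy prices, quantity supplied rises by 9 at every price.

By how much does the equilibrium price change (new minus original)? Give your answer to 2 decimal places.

+3.75

Original equilibrium: 119 - 6p = 2p - 9 gives 128 = 8p, so p = 16 and q = 23.
The new curves are qd = 158 - 6p (demand) and qs = 2p (supply).
Clearing the new market: 158 - 6p = 2p, so p = 19.75 and q = 39.5.
Δp = 19.75 − 16 = +3.75.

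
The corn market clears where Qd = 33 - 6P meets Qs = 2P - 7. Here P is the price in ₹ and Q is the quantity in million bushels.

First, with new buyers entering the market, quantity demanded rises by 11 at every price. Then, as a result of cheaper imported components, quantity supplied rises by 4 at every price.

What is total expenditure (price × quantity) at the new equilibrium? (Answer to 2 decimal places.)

Original equilibrium: 33 - 6P = 2P - 7 gives 40 = 8P, so P = 5 and Q = 3.
With the change applied: demand Qd = 44 - 6P, supply Qs = 2P - 3.
New equilibrium: 44 - 6P = 2P - 3 ⇒ 47 = 8P ⇒ P = 5.875, Q = 8.75.
New expenditure = 5.875 × 8.75 = 51.41.

51.41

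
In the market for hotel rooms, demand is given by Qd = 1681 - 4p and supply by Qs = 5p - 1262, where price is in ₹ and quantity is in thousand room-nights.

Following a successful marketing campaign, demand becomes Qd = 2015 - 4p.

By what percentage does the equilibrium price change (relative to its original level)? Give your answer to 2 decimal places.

+11.35

Solve the original market: 1681 - 4p = 5p - 1262, hence p = 327 and Q = 373.
After the shift, demand is Qd = 2015 - 4p and supply is Qs = 5p - 1262.
Setting them equal: 2015 - 4p = 5p - 1262 → 3277 = 9p, so p = 3277/9 ≈ 364.1111 and Q = 5027/9 ≈ 558.5556.
%Δp = (364.1111 − 327) / 327 × 100 = +11.35%.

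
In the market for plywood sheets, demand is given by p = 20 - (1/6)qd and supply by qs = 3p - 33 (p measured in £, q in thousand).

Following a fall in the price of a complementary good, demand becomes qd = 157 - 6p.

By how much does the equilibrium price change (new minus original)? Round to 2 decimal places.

Before the shock: 120 - 6p = 3p - 33 ⇒ 153 = 9p ⇒ p = 17, q = 18.
The new curves are qd = 157 - 6p (demand) and qs = 3p - 33 (supply).
Setting them equal: 157 - 6p = 3p - 33 → 190 = 9p, so p = 190/9 ≈ 21.1111 and q = 91/3 ≈ 30.3333.
Δp = 21.1111 − 17 = +4.11.

+4.11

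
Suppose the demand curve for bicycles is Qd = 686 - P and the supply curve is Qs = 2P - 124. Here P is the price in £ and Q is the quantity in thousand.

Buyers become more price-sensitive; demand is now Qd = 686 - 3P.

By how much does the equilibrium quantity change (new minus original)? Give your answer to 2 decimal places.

-216.00

Before the shock: 686 - P = 2P - 124 ⇒ 810 = 3P ⇒ P = 270, Q = 416.
After the shift, demand is Qd = 686 - 3P and supply is Qs = 2P - 124.
Clearing the new market: 686 - 3P = 2P - 124, so P = 162 and Q = 200.
ΔQ = 200 − 416 = -216.00.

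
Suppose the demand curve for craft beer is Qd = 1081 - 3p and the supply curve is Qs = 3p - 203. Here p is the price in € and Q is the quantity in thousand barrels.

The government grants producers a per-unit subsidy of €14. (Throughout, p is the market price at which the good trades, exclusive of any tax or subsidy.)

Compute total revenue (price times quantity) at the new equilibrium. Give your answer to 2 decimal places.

95220.00

Before the shock: 1081 - 3p = 3p - 203 ⇒ 1284 = 6p ⇒ p = 214, Q = 439.
Since sellers receive the price plus the subsidy, the effective supply curve becomes Qs = 3p - 161.
Equate the new curves: 1081 - 3p = 3p - 161, giving 1242 = 6p, p = 207, Q = 460.
New expenditure = 207 × 460 = 95220.00.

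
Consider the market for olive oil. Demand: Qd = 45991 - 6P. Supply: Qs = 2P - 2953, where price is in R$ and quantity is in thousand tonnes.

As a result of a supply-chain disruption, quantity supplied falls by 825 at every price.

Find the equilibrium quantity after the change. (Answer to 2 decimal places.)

Solve the original market: 45991 - 6P = 2P - 2953, hence P = 6118 and Q = 9283.
After the shift, demand is Qd = 45991 - 6P and supply is Qs = 2P - 3778.
Equate the new curves: 45991 - 6P = 2P - 3778, giving 49769 = 8P, P = 6221.125, Q = 8664.25.

8664.25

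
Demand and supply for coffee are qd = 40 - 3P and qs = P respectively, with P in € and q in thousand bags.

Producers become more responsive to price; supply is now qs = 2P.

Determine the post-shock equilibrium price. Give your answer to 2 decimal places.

Before the shock: 40 - 3P = P ⇒ 40 = 4P ⇒ P = 10, q = 10.
After the shift, demand is qd = 40 - 3P and supply is qs = 2P.
Clearing the new market: 40 - 3P = 2P, so P = 8 and q = 16.

8.00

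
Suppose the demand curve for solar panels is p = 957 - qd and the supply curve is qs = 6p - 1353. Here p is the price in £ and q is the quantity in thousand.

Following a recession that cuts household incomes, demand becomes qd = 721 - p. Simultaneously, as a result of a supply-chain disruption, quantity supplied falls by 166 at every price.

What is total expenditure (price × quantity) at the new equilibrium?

Solve the original market: 957 - p = 6p - 1353, hence p = 330 and q = 627.
The shock moves the curves to qd = 721 - p and qs = 6p - 1519.
Equate the new curves: 721 - p = 6p - 1519, giving 2240 = 7p, p = 320, q = 401.
New expenditure = 320 × 401 = 128320.

128320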